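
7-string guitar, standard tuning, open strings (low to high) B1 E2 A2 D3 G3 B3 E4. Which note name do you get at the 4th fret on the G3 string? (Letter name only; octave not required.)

B

The open G3 string plus 4 semitones: G–G#–A–A#–B.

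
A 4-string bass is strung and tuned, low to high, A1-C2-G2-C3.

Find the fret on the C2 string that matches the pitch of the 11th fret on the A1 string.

8

A1 at fret 11 is A1 + 11 semitones = G#2.
The open C2 string is 3 semitones above the open A1, so the same pitch on the C2 string lies at fret 11 − 3 = 8.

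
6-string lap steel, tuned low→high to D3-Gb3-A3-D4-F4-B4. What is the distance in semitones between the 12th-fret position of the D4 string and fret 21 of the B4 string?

D4 at fret 12 → D5 (MIDI 74); B4 at fret 21 → Ab6 (MIDI 92).
74 − 92 = -18, so the two pitches are 18 semitones apart, with Ab6 the higher.

18 semitones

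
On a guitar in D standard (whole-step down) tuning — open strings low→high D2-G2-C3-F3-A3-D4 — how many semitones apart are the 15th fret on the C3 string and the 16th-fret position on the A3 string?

10 semitones

C3 at fret 15 → D♯4 (MIDI 63); A3 at fret 16 → C♯5 (MIDI 73).
63 − 73 = -10, so the two pitches are 10 semitones apart, with C♯5 the higher.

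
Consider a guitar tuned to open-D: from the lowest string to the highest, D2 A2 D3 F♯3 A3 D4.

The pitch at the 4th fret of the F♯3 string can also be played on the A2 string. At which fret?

13

F♯3 at fret 4 is F♯3 + 4 semitones = A♯3.
The open A2 string is 9 semitones below the open F♯3, so the same pitch on the A2 string lies at fret 4 + 9 = 13.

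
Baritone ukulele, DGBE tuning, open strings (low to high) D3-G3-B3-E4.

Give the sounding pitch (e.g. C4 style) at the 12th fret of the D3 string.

The open D3 string plus 12 semitones: D–D#–E–F–…–C–C#–D.
The walk passes from B into C once, so the octave number goes from 3 to 4.

D4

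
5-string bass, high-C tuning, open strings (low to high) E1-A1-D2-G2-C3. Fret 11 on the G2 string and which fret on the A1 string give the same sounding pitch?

G2 at fret 11 is G2 + 11 semitones = F#3.
The open A1 string is 10 semitones below the open G2, so the same pitch on the A1 string lies at fret 11 + 10 = 21.

21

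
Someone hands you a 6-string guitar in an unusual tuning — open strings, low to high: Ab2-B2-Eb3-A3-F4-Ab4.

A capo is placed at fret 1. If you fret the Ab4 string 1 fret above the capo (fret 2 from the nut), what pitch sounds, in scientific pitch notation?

Bb4

The capo raises the open Ab4 by 1 semitone to A4; fretting 1 more gives Ab4 + 1 + 1 = Ab4 + 2 semitones = Bb4.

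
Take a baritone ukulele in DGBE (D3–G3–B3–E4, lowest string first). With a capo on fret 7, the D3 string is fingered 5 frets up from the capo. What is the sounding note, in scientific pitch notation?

The capo raises the open D3 by 7 semitones to A3; fretting 5 more gives D3 + 7 + 5 = D3 + 12 semitones = D4.

D4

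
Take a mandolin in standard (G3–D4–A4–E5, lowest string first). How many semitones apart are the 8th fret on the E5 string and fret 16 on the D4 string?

E5 at fret 8 → C6 (MIDI 84); D4 at fret 16 → F#5 (MIDI 78).
84 − 78 = 6, so the two pitches are 6 semitones apart, with C6 the higher.

6 semitones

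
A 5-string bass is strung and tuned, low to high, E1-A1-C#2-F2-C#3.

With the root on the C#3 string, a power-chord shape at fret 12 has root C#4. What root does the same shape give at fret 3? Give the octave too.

Moving from fret 12 to fret 3 shifts the root by -9 semitones.
C#4 down 9 semitones is E3.

E3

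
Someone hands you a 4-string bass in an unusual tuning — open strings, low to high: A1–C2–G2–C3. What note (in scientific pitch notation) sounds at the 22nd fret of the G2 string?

F4

The open G2 string plus 22 semitones: G–G#–A–A#–…–D#–E–F.
The walk passes from B into C 2 times, so the octave number goes from 2 to 4.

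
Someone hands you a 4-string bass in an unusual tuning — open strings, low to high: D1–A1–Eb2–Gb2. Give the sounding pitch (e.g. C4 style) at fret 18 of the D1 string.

Ab2

Each fret is one semitone, so D1 + 18 = Ab2.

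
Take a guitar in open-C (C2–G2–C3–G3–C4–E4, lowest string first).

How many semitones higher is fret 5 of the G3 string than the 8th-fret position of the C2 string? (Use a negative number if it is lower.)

G3 at fret 5 → C4 (MIDI 60); C2 at fret 8 → G#2 (MIDI 44).
60 − 44 = 16, so the two pitches are 16 semitones apart.

16 semitones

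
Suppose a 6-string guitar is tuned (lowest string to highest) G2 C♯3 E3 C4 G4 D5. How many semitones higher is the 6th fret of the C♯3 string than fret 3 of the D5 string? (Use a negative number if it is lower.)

-22 semitones

C♯3 at fret 6 → G3 (MIDI 55); D5 at fret 3 → F5 (MIDI 77).
55 − 77 = -22, so the two pitches are 22 semitones apart.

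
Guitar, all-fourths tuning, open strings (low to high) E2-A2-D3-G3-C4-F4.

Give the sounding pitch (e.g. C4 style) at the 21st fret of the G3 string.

E5

Each fret is one semitone, so G3 + 21 = E5.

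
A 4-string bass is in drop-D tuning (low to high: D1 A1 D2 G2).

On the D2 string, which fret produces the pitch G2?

G2 is 5 semitones above the open D2 (D–D#–E–F–F#–G), so it sits at fret 5.

5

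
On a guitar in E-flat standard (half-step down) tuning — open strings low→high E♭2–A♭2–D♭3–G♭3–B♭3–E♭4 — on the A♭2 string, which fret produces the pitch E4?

E4 is 20 semitones above the open A♭2 (Ab–A–Bb–B–…–D–Eb–E), so it sits at fret 20.

20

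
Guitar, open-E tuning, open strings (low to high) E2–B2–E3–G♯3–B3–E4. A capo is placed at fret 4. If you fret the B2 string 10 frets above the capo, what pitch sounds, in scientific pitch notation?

C♯4

The capo raises the open B2 by 4 semitones to D♯3; fretting 10 more gives B2 + 4 + 10 = B2 + 14 semitones = C♯4.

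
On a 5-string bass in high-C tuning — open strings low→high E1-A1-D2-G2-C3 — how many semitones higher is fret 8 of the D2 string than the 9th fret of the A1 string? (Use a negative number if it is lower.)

D2 at fret 8 → A#2 (MIDI 46); A1 at fret 9 → F#2 (MIDI 42).
46 − 42 = 4, so the two pitches are 4 semitones apart.

4 semitones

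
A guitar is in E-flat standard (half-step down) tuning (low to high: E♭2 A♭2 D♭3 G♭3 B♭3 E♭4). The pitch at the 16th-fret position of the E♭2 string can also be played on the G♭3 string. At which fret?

E♭2 at fret 16 is E♭2 + 16 semitones = G3.
The open G♭3 string is 15 semitones above the open E♭2, so the same pitch on the G♭3 string lies at fret 16 − 15 = 1.

1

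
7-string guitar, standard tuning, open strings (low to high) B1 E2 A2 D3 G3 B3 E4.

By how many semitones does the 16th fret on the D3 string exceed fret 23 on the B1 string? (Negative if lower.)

D3 at fret 16 → F♯4 (MIDI 66); B1 at fret 23 → A♯3 (MIDI 58).
66 − 58 = 8, so the two pitches are 8 semitones apart.

8 semitones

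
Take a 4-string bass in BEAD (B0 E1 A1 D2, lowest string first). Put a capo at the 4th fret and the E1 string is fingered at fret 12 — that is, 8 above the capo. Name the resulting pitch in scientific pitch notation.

E2

The capo raises the open E1 by 4 semitones to G#1; fretting 8 more gives E1 + 4 + 8 = E1 + 12 semitones = E2.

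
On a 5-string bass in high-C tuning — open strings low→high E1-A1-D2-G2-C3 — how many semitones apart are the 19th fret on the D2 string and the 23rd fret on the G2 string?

9 semitones

D2 at fret 19 → A3 (MIDI 57); G2 at fret 23 → F♯4 (MIDI 66).
57 − 66 = -9, so the two pitches are 9 semitones apart, with F♯4 the higher.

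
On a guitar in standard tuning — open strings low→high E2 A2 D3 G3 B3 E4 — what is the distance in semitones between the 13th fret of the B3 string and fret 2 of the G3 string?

15 semitones

B3 at fret 13 → C5 (MIDI 72); G3 at fret 2 → A3 (MIDI 57).
72 − 57 = 15, so the two pitches are 15 semitones apart, with C5 the higher.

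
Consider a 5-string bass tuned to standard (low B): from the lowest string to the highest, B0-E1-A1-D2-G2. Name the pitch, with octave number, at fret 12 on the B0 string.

B0 is MIDI 23. Adding 12 gives 35, which is B1.

B1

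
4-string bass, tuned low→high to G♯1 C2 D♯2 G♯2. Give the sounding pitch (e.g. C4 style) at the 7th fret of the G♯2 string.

D♯3

The open G♯2 string plus 7 semitones: G#–A–A#–B–C–C#–D–D#.
The walk passes from B into C once, so the octave number goes from 2 to 3.
(Equivalently spelled E♭3.)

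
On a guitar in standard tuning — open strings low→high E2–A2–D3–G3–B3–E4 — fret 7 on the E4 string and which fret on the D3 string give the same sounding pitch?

21

Fret 7 on E4 is MIDI 64 + 7 = 71 (B4). On the D3 string (open MIDI 50), that pitch is 71 − 50 = fret 21.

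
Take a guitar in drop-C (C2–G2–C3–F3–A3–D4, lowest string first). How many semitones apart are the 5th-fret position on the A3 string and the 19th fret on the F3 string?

A3 at fret 5 → D4 (MIDI 62); F3 at fret 19 → C5 (MIDI 72).
62 − 72 = -10, so the two pitches are 10 semitones apart, with C5 the higher.

10 semitones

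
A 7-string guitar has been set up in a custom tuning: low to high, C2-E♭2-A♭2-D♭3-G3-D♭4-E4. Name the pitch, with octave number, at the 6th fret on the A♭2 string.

The open A♭2 string plus 6 semitones: Ab–A–Bb–B–C–Db–D.
The walk passes from B into C once, so the octave number goes from 2 to 3.

D3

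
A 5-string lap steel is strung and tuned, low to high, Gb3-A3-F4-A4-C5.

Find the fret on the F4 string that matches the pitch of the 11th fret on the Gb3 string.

Fret 11 on Gb3 is MIDI 54 + 11 = 65 (F4). On the F4 string (open MIDI 65), that pitch is 65 − 65 = fret 0.

0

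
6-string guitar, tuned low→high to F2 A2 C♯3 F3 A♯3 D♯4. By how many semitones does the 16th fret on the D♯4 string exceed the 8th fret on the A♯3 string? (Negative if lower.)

13 semitones

D♯4 at fret 16 → G5 (MIDI 79); A♯3 at fret 8 → F♯4 (MIDI 66).
79 − 66 = 13, so the two pitches are 13 semitones apart.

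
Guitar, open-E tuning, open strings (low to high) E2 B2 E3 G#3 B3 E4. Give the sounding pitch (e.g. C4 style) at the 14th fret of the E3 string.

Each fret is one semitone, so E3 + 14 = F#4.

F#4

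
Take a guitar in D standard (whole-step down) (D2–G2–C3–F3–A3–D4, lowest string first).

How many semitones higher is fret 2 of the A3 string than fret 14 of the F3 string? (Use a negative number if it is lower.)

A3 at fret 2 → B3 (MIDI 59); F3 at fret 14 → G4 (MIDI 67).
59 − 67 = -8, so the two pitches are 8 semitones apart.

-8 semitones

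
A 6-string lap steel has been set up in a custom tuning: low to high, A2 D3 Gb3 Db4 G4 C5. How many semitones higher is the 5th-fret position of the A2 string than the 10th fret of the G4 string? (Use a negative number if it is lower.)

-27 semitones

A2 at fret 5 → D3 (MIDI 50); G4 at fret 10 → F5 (MIDI 77).
50 − 77 = -27, so the two pitches are 27 semitones apart.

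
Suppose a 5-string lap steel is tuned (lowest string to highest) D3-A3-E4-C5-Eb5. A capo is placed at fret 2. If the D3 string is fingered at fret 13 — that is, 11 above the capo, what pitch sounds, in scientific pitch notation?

The capo raises the open D3 by 2 semitones to E3; fretting 11 more gives D3 + 2 + 11 = D3 + 13 semitones = Eb4.

Eb4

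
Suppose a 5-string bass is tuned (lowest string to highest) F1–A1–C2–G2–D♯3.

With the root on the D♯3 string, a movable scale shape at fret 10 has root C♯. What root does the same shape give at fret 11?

D

Moving from fret 10 to fret 11 shifts the root by 1 semitone.
C♯ up 1 semitone is D.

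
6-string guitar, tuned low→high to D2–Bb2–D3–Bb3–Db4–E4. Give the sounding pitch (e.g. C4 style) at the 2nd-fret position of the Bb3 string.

The open Bb3 string plus 2 semitones: Bb–B–C.
The walk passes from B into C once, so the octave number goes from 3 to 4.

C4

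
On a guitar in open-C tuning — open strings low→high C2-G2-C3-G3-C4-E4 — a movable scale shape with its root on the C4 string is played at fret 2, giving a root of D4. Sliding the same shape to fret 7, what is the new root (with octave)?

Moving from fret 2 to fret 7 shifts the root by 5 semitones.
D4 up 5 semitones is G4.

G4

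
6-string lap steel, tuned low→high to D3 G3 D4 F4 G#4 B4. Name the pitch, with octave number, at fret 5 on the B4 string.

E5

The open B4 string plus 5 semitones: B–C–C#–D–D#–E.
The walk passes from B into C once, so the octave number goes from 4 to 5.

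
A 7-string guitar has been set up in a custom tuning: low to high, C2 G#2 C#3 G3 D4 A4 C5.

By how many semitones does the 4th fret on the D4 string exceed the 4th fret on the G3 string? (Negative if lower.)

D4 at fret 4 → F#4 (MIDI 66); G3 at fret 4 → B3 (MIDI 59).
66 − 59 = 7, so the two pitches are 7 semitones apart.

7 semitones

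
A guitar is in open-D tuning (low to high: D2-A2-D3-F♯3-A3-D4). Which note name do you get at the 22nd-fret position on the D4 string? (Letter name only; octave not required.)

Each fret is one semitone, so D4 + 22 = C.

C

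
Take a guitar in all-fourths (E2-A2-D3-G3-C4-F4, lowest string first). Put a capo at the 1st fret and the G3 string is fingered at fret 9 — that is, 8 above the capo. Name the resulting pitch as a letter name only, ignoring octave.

E

The capo raises the open G3 by 1 semitone to G♯3; fretting 8 more gives G3 + 1 + 8 = G3 + 9 semitones, landing on E.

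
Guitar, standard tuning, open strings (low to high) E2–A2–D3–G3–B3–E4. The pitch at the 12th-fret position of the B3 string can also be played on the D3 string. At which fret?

Fret 12 on B3 is MIDI 59 + 12 = 71 (B4). On the D3 string (open MIDI 50), that pitch is 71 − 50 = fret 21.

21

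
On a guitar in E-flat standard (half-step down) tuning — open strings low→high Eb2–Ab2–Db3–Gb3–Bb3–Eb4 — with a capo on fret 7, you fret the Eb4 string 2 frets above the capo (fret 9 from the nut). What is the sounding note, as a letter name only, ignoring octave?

C

The capo raises the open Eb4 by 7 semitones to Bb4; fretting 2 more gives Eb4 + 7 + 2 = Eb4 + 9 semitones, landing on C.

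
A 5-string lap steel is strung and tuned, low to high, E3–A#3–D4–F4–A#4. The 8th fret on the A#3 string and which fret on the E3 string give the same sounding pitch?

A#3 at fret 8 is A#3 + 8 semitones = F#4.
The open E3 string is 6 semitones below the open A#3, so the same pitch on the E3 string lies at fret 8 + 6 = 14.

14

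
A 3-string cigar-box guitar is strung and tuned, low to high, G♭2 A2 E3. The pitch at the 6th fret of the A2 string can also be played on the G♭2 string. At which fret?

A2 at fret 6 is A2 + 6 semitones = E♭3.
The open G♭2 string is 3 semitones below the open A2, so the same pitch on the G♭2 string lies at fret 6 + 3 = 9.

9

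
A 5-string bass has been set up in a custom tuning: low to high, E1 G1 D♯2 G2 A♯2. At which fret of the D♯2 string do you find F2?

F2 is 2 semitones above the open D♯2 (D#–E–F), so it sits at fret 2.

2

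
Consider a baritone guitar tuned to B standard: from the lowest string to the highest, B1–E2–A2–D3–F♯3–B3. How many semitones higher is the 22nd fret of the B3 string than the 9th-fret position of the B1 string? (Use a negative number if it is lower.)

B3 at fret 22 → A5 (MIDI 81); B1 at fret 9 → G♯2 (MIDI 44).
81 − 44 = 37, so the two pitches are 37 semitones apart.

37 semitones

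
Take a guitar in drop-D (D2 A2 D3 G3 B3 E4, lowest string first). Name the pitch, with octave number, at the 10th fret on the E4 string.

D5

The open E4 string plus 10 semitones: E–F–F#–G–…–C–C#–D.
The walk passes from B into C once, so the octave number goes from 4 to 5.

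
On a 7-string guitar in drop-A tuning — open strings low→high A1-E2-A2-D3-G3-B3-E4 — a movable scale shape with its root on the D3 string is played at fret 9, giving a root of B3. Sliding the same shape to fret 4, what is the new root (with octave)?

F#3

Moving from fret 9 to fret 4 shifts the root by -5 semitones.
B3 down 5 semitones is F#3.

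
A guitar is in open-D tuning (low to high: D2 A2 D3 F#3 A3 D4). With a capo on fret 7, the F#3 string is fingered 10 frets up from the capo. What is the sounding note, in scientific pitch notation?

The capo raises the open F#3 by 7 semitones to C#4; fretting 10 more gives F#3 + 7 + 10 = F#3 + 17 semitones = B4.

B4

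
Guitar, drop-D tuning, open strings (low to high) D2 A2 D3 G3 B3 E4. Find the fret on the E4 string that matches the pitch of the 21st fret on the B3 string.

Fret 21 on B3 is MIDI 59 + 21 = 80 (G#5). On the E4 string (open MIDI 64), that pitch is 80 − 64 = fret 16.

16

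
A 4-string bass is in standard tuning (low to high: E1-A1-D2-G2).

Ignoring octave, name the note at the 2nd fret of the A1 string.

B

Each fret is one semitone, so A1 + 2 = B.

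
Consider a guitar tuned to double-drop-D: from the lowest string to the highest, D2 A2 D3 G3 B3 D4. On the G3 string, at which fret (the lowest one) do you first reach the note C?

5

From G3, count semitones up the chromatic scale until reaching C: G–G#–A–A#–B–C — 5 steps.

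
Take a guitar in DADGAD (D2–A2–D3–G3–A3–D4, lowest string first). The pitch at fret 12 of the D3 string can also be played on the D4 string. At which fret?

D3 at fret 12 is D3 + 12 semitones = D4.
The open D4 string is 12 semitones above the open D3, so the same pitch on the D4 string lies at fret 12 − 12 = 0.

0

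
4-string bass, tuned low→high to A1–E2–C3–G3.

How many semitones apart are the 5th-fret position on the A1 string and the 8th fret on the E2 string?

A1 at fret 5 → D2 (MIDI 38); E2 at fret 8 → C3 (MIDI 48).
38 − 48 = -10, so the two pitches are 10 semitones apart, with C3 the higher.

10 semitones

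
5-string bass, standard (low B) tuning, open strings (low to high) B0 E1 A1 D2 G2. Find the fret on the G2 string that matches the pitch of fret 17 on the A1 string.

A1 at fret 17 is A1 + 17 semitones = D3.
The open G2 string is 10 semitones above the open A1, so the same pitch on the G2 string lies at fret 17 − 10 = 7.

7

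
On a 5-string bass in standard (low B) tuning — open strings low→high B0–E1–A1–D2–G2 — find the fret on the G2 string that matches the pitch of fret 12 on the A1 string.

2

A1 at fret 12 is A1 + 12 semitones = A2.
The open G2 string is 10 semitones above the open A1, so the same pitch on the G2 string lies at fret 12 − 10 = 2.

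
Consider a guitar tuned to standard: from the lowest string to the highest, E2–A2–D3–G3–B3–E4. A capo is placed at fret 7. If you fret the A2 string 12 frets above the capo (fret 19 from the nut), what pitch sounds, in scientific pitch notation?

E4

The capo raises the open A2 by 7 semitones to E3; fretting 12 more gives A2 + 7 + 12 = A2 + 19 semitones = E4.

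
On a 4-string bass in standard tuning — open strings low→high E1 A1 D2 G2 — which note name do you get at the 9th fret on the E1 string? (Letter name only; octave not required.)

Each fret is one semitone, so E1 + 9 = C♯.
(Equivalently spelled D♭.)

C♯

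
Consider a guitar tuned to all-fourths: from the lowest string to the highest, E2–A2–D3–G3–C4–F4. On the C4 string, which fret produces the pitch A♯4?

10

A♯4 is 10 semitones above the open C4 (C–C#–D–D#–…–G#–A–A#), so it sits at fret 10.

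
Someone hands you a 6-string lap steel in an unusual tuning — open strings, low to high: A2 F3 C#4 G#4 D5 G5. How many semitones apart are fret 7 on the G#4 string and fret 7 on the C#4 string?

G#4 at fret 7 → D#5 (MIDI 75); C#4 at fret 7 → G#4 (MIDI 68).
75 − 68 = 7, so the two pitches are 7 semitones apart, with D#5 the higher.

7 semitones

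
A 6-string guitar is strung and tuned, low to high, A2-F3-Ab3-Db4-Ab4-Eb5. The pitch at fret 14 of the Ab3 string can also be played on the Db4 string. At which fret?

9

Fret 14 on Ab3 is MIDI 56 + 14 = 70 (Bb4). On the Db4 string (open MIDI 61), that pitch is 70 − 61 = fret 9.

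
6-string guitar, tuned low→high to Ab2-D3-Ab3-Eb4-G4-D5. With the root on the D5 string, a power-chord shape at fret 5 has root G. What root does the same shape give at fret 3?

F

Moving from fret 5 to fret 3 shifts the root by -2 semitones.
G down 2 semitones is F.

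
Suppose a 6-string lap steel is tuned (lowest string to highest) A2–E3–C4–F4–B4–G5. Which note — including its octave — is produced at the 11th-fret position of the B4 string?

Each fret is one semitone, so B4 + 11 = A♯5.

A♯5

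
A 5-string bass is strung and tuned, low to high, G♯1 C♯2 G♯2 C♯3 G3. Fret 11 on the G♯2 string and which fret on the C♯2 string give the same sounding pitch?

Fret 11 on G♯2 is MIDI 44 + 11 = 55 (G3). On the C♯2 string (open MIDI 37), that pitch is 55 − 37 = fret 18.

18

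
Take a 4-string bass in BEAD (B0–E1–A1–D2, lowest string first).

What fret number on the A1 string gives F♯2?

9

F♯2 is 9 semitones above the open A1 (A–A#–B–C–C#–D–D#–E–F–F#), so it sits at fret 9.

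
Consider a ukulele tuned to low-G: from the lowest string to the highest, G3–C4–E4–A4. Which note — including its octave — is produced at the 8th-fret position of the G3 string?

Each fret is one semitone, so G3 + 8 = D♯4.
(Equivalently spelled E♭4.)

D♯4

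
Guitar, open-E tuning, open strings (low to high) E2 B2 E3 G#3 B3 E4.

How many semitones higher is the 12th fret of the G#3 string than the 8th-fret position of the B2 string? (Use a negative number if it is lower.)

13 semitones

G#3 at fret 12 → G#4 (MIDI 68); B2 at fret 8 → G3 (MIDI 55).
68 − 55 = 13, so the two pitches are 13 semitones apart.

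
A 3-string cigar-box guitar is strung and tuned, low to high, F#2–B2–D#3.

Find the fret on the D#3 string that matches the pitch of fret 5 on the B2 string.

B2 at fret 5 is B2 + 5 semitones = E3.
The open D#3 string is 4 semitones above the open B2, so the same pitch on the D#3 string lies at fret 5 − 4 = 1.

1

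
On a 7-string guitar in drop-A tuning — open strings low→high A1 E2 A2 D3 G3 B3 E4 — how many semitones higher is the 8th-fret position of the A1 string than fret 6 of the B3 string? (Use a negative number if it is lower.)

-24 semitones

A1 at fret 8 → F2 (MIDI 41); B3 at fret 6 → F4 (MIDI 65).
41 − 65 = -24, so the two pitches are 24 semitones apart.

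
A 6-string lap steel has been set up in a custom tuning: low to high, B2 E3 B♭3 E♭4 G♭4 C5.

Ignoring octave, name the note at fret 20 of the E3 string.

C

E3 is MIDI 52. Adding 20 gives 72; 72 mod 12 = 0, i.e. C.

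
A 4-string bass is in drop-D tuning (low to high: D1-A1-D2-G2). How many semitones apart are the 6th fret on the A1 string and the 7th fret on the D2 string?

6 semitones

A1 at fret 6 → D#2 (MIDI 39); D2 at fret 7 → A2 (MIDI 45).
39 − 45 = -6, so the two pitches are 6 semitones apart, with A2 the higher.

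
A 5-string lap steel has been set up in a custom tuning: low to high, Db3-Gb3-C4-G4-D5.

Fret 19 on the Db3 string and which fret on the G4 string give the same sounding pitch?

1

Fret 19 on Db3 is MIDI 49 + 19 = 68 (Ab4). On the G4 string (open MIDI 67), that pitch is 68 − 67 = fret 1.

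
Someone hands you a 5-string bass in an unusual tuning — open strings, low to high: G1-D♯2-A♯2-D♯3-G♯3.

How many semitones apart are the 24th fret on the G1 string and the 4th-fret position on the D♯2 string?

G1 at fret 24 → G3 (MIDI 55); D♯2 at fret 4 → G2 (MIDI 43).
55 − 43 = 12, so the two pitches are 12 semitones apart, with G3 the higher.

12 semitones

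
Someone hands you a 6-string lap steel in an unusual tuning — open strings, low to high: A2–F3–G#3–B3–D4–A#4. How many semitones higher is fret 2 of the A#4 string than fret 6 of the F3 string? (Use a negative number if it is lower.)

13 semitones

A#4 at fret 2 → C5 (MIDI 72); F3 at fret 6 → B3 (MIDI 59).
72 − 59 = 13, so the two pitches are 13 semitones apart.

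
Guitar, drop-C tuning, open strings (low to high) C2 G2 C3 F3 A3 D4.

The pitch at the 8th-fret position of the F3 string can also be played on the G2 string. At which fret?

18

Fret 8 on F3 is MIDI 53 + 8 = 61 (C♯4). On the G2 string (open MIDI 43), that pitch is 61 − 43 = fret 18.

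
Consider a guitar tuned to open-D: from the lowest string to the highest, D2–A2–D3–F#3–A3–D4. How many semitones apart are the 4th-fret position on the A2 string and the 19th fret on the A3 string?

A2 at fret 4 → C#3 (MIDI 49); A3 at fret 19 → E5 (MIDI 76).
49 − 76 = -27, so the two pitches are 27 semitones apart, with E5 the higher.

27 semitones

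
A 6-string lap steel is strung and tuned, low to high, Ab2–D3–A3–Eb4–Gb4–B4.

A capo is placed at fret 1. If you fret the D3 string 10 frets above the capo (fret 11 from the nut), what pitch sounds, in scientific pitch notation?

Db4

The capo raises the open D3 by 1 semitone to Eb3; fretting 10 more gives D3 + 1 + 10 = D3 + 11 semitones = Db4.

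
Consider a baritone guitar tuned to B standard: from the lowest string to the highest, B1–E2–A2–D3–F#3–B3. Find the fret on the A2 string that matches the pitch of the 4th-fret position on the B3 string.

Fret 4 on B3 is MIDI 59 + 4 = 63 (D#4). On the A2 string (open MIDI 45), that pitch is 63 − 45 = fret 18.

18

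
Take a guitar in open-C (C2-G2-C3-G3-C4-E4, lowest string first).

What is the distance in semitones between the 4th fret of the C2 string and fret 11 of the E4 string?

C2 at fret 4 → E2 (MIDI 40); E4 at fret 11 → D♯5 (MIDI 75).
40 − 75 = -35, so the two pitches are 35 semitones apart, with D♯5 the higher.

35 semitones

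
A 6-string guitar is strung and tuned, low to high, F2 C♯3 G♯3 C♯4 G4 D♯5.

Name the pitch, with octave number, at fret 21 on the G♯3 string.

The open G♯3 string plus 21 semitones: G#–A–A#–B–…–D#–E–F.
The walk passes from B into C 2 times, so the octave number goes from 3 to 5.

F5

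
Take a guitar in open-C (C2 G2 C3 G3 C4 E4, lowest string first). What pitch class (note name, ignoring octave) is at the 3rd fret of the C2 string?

Each fret is one semitone, so C2 + 3 = D#.

D#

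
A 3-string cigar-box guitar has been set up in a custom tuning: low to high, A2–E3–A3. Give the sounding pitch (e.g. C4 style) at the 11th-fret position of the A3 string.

Each fret is one semitone, so A3 + 11 = G#4.

G#4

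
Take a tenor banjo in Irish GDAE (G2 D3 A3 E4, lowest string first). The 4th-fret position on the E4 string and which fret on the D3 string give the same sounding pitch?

18

E4 at fret 4 is E4 + 4 semitones = G#4.
The open D3 string is 14 semitones below the open E4, so the same pitch on the D3 string lies at fret 4 + 14 = 18.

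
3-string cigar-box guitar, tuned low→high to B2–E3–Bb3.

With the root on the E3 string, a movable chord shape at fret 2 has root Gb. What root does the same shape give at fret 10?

Moving from fret 2 to fret 10 shifts the root by 8 semitones.
Gb up 8 semitones is D.

D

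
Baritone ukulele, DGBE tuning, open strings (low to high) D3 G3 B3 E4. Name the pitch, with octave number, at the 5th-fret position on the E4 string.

A4

The open E4 string plus 5 semitones: E–F–F#–G–G#–A.
No B→C boundary is crossed, so the octave stays at 4.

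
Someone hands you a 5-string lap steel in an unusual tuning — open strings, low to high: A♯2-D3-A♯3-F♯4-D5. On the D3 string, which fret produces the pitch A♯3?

A♯3 is 8 semitones above the open D3 (D–D#–E–F–F#–G–G#–A–A#), so it sits at fret 8.

8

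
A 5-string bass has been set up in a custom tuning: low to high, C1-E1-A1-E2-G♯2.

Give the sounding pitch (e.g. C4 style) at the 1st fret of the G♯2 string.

G♯2 is MIDI 44. Adding 1 gives 45, which is A2.

A2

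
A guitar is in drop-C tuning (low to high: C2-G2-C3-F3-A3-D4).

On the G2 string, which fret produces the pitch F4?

F4 is 22 semitones above the open G2 (G–G#–A–A#–…–D#–E–F), so it sits at fret 22.

22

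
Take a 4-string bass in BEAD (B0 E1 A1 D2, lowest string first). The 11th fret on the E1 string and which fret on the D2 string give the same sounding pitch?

1

E1 at fret 11 is E1 + 11 semitones = D#2.
The open D2 string is 10 semitones above the open E1, so the same pitch on the D2 string lies at fret 11 − 10 = 1.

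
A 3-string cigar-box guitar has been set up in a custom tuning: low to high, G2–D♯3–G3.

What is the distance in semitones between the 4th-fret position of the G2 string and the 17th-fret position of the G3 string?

25 semitones

G2 at fret 4 → B2 (MIDI 47); G3 at fret 17 → C5 (MIDI 72).
47 − 72 = -25, so the two pitches are 25 semitones apart, with C5 the higher.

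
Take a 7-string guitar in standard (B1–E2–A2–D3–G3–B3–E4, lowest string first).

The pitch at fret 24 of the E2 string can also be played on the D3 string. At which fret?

14

Fret 24 on E2 is MIDI 40 + 24 = 64 (E4). On the D3 string (open MIDI 50), that pitch is 64 − 50 = fret 14.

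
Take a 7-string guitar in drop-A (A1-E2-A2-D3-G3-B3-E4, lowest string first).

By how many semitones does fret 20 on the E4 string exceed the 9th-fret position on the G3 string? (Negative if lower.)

20 semitones

E4 at fret 20 → C6 (MIDI 84); G3 at fret 9 → E4 (MIDI 64).
84 − 64 = 20, so the two pitches are 20 semitones apart.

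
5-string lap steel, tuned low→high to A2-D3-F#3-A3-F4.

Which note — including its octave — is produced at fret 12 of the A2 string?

A3

The open A2 string plus 12 semitones: A–A#–B–C–…–G–G#–A.
The walk passes from B into C once, so the octave number goes from 2 to 3.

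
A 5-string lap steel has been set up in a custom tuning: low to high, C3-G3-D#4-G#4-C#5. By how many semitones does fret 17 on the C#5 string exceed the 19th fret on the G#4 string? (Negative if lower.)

C#5 at fret 17 → F#6 (MIDI 90); G#4 at fret 19 → D#6 (MIDI 87).
90 − 87 = 3, so the two pitches are 3 semitones apart.

3 semitones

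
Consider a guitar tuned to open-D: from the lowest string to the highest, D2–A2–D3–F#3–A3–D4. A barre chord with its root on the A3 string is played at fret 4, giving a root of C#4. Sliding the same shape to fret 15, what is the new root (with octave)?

Moving from fret 4 to fret 15 shifts the root by 11 semitones.
C#4 up 11 semitones is C5.

C5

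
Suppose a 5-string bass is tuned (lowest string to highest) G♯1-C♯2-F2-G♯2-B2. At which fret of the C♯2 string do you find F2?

F2 is 4 semitones above the open C♯2 (C#–D–D#–E–F), so it sits at fret 4.

4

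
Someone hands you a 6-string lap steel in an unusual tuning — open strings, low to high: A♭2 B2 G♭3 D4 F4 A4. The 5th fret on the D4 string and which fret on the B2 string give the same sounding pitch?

Fret 5 on D4 is MIDI 62 + 5 = 67 (G4). On the B2 string (open MIDI 47), that pitch is 67 − 47 = fret 20.

20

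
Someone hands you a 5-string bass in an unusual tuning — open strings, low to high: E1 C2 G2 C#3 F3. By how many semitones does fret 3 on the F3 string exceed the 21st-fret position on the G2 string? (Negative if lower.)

F3 at fret 3 → G#3 (MIDI 56); G2 at fret 21 → E4 (MIDI 64).
56 − 64 = -8, so the two pitches are 8 semitones apart.

-8 semitones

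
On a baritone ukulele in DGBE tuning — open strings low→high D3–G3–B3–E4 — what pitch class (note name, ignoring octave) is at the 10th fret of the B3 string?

A

B3 is MIDI 59. Adding 10 gives 69; 69 mod 12 = 9, i.e. A.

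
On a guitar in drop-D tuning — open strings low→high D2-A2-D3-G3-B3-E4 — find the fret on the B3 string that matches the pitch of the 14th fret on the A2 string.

0

A2 at fret 14 is A2 + 14 semitones = B3.
The open B3 string is 14 semitones above the open A2, so the same pitch on the B3 string lies at fret 14 − 14 = 0.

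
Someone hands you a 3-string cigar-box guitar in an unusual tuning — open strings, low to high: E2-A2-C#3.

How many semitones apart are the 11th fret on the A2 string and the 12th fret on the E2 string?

4 semitones

A2 at fret 11 → G#3 (MIDI 56); E2 at fret 12 → E3 (MIDI 52).
56 − 52 = 4, so the two pitches are 4 semitones apart, with G#3 the higher.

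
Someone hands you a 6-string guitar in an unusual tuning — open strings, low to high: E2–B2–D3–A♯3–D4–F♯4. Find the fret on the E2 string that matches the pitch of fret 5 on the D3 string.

D3 at fret 5 is D3 + 5 semitones = G3.
The open E2 string is 10 semitones below the open D3, so the same pitch on the E2 string lies at fret 5 + 10 = 15.

15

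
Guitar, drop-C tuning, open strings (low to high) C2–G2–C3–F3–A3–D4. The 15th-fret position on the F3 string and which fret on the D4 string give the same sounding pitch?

6

F3 at fret 15 is F3 + 15 semitones = G#4.
The open D4 string is 9 semitones above the open F3, so the same pitch on the D4 string lies at fret 15 − 9 = 6.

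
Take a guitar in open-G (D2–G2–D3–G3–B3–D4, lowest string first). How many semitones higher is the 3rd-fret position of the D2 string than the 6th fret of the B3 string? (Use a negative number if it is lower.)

D2 at fret 3 → F2 (MIDI 41); B3 at fret 6 → F4 (MIDI 65).
41 − 65 = -24, so the two pitches are 24 semitones apart.

-24 semitones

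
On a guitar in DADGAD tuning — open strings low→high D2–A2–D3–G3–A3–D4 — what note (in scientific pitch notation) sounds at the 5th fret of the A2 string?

The open A2 string plus 5 semitones: A–A#–B–C–C#–D.
The walk passes from B into C once, so the octave number goes from 2 to 3.

D3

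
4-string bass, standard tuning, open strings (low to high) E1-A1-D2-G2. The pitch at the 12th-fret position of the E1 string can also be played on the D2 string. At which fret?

E1 at fret 12 is E1 + 12 semitones = E2.
The open D2 string is 10 semitones above the open E1, so the same pitch on the D2 string lies at fret 12 − 10 = 2.

2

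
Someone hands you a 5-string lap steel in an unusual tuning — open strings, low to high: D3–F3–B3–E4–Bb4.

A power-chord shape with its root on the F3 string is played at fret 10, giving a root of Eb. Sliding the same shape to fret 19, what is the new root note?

C

Moving from fret 10 to fret 19 shifts the root by 9 semitones.
Eb up 9 semitones is C.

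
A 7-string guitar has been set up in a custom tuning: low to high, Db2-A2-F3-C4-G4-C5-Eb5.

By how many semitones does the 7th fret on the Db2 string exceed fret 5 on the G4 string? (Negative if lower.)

-28 semitones

Db2 at fret 7 → Ab2 (MIDI 44); G4 at fret 5 → C5 (MIDI 72).
44 − 72 = -28, so the two pitches are 28 semitones apart.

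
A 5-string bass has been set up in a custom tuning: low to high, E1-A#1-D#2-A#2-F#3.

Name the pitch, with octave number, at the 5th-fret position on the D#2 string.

G#2

The open D#2 string plus 5 semitones: D#–E–F–F#–G–G#.
No B→C boundary is crossed, so the octave stays at 2.
(Equivalently spelled Ab2.)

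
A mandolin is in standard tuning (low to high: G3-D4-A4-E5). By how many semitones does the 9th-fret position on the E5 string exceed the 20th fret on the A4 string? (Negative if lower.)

-4 semitones

E5 at fret 9 → C#6 (MIDI 85); A4 at fret 20 → F6 (MIDI 89).
85 − 89 = -4, so the two pitches are 4 semitones apart.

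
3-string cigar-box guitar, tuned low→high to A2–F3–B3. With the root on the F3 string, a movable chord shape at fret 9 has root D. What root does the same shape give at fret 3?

G#

Moving from fret 9 to fret 3 shifts the root by -6 semitones.
D down 6 semitones is G#.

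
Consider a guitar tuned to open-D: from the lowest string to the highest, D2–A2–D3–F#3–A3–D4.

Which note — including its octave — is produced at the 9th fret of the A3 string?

F#4

Each fret is one semitone, so A3 + 9 = F#4.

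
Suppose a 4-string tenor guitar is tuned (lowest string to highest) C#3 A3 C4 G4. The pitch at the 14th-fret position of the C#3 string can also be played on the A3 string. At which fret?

C#3 at fret 14 is C#3 + 14 semitones = D#4.
The open A3 string is 8 semitones above the open C#3, so the same pitch on the A3 string lies at fret 14 − 8 = 6.

6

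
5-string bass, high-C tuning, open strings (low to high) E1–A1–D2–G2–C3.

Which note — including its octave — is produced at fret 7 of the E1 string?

Each fret is one semitone, so E1 + 7 = B1.

B1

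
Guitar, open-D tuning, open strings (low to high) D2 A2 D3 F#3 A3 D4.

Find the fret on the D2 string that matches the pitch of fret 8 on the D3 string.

20

Fret 8 on D3 is MIDI 50 + 8 = 58 (A#3). On the D2 string (open MIDI 38), that pitch is 58 − 38 = fret 20.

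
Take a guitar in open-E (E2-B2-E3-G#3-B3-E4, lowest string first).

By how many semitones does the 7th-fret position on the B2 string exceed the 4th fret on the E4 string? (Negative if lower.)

B2 at fret 7 → F#3 (MIDI 54); E4 at fret 4 → G#4 (MIDI 68).
54 − 68 = -14, so the two pitches are 14 semitones apart.

-14 semitones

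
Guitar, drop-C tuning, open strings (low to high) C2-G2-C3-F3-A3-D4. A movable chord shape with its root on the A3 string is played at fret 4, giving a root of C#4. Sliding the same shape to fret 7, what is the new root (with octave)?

Moving from fret 4 to fret 7 shifts the root by 3 semitones.
C#4 up 3 semitones is E4.

E4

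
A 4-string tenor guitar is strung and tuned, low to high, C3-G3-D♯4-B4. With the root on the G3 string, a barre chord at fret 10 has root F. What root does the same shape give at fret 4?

B

Moving from fret 10 to fret 4 shifts the root by -6 semitones.
F down 6 semitones is B.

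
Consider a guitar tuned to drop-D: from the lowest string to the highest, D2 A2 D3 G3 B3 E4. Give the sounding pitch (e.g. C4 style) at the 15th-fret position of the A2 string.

C4

The open A2 string plus 15 semitones: A–A#–B–C–…–A#–B–C.
The walk passes from B into C 2 times, so the octave number goes from 2 to 4.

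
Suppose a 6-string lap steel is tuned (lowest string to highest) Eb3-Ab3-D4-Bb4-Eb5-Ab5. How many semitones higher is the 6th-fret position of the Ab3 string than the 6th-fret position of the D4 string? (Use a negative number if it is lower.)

-6 semitones

Ab3 at fret 6 → D4 (MIDI 62); D4 at fret 6 → Ab4 (MIDI 68).
62 − 68 = -6, so the two pitches are 6 semitones apart.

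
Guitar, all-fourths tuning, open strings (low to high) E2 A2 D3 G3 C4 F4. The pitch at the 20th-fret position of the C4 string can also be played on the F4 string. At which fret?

C4 at fret 20 is C4 + 20 semitones = G♯5.
The open F4 string is 5 semitones above the open C4, so the same pitch on the F4 string lies at fret 20 − 5 = 15.

15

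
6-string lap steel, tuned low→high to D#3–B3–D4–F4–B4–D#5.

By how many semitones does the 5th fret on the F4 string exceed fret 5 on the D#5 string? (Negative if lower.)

-10 semitones

F4 at fret 5 → A#4 (MIDI 70); D#5 at fret 5 → G#5 (MIDI 80).
70 − 80 = -10, so the two pitches are 10 semitones apart.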